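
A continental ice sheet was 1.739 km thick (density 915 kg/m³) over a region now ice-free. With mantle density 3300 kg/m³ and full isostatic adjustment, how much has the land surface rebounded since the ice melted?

Removing the load lets mantle flow back in; uplift u satisfies ρ_ice t = ρ_m u.
u = t ρ_ice/ρ_m = 1.739 km × 915/3300 = 0.482 km.

0.482 km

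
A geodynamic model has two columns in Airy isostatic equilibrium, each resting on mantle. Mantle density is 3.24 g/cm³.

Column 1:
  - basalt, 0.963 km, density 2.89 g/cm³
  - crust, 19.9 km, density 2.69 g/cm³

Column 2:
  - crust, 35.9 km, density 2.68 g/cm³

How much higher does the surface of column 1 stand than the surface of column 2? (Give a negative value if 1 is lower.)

−2.72 km

For any compensation level in the mantle, the mantle terms cancel and isostasy reduces to e = (Σt_1 − Σt_2) − (Σ(ρt)_1 − Σ(ρt)_2) / ρ_m.
Σt_1 = 20.863 km; Σt_2 = 35.9 km; Σ(ρt)_1 = 56.31407; Σ(ρt)_2 = 96.212 (in km·g/cm³).
e = (20.863 − 35.9) − (56.31407 − 96.212) / 3.24 = −2.72 km.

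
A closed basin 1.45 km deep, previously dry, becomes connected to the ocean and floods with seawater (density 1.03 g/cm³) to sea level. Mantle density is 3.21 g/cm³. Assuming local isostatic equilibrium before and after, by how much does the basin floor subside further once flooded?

0.685 km

After flooding the water column is d + s deep. Its weight must equal the weight of mantle displaced by the extra subsidence s: (d + s) ρ_w = s ρ_m.
s = d ρ_w / (ρ_m − ρ_w) = 1.45 km × 1.03/(3.21 − 1.03) = 0.685 km.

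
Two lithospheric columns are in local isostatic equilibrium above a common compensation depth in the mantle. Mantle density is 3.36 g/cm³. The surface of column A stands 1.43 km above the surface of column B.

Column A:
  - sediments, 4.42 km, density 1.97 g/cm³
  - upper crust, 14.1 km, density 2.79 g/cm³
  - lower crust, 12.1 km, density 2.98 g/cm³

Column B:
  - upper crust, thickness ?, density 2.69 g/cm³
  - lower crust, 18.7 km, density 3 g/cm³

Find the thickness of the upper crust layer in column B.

10.8 km

Take the compensation level at the base of the deeper column (depth z_c below the surface of column A) and equate Σ ρ_i t_i down to z_c; mantle fills any gap and the z_c terms cancel.
Column A: 4.42×1.97 + 14.1×2.79 + 12.1×2.98 + (z_c − 30.62)×3.36
Column B: 1.43×0 + x×2.69 + 18.7×3 + (z_c − 1.43 − 18.7 − x)×3.36
The z_c×3.36 term appears on both sides and cancels. Collect the known terms of each column as K = Σ(ρt)_known − 3.36 × (depth of known layers): K_A = 84.1044 − 3.36×30.62 = −18.7788; K_B = 56.1 − 3.36×(1.43 + 18.7) = −11.5368.
Balance: K_A = K_B − x×(3.36 − 2.69), so x = (K_B − K_A)/(3.36 − 2.69) = 7.242/0.67 = 10.8 km.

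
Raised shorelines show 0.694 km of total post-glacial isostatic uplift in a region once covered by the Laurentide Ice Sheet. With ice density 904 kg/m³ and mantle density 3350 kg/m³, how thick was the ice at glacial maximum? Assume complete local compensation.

2.57 km

u = t ρ_ice/ρ_m → t = u ρ_m/ρ_ice = 0.694 km × 3350/904 = 2.57 km.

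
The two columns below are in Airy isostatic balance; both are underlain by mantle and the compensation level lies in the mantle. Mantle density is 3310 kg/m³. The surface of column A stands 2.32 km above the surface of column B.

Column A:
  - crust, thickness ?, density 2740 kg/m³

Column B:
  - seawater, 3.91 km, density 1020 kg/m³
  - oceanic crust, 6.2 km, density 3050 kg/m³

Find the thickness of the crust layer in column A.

32 km

Take the compensation level at the base of the deeper column (depth z_c below the surface of column A) and equate Σ ρ_i t_i down to z_c; mantle fills any gap and the z_c terms cancel.
Column A: x×2740 + (z_c − 0 − x)×3310
Column B: 2.32×0 + 3.91×1020 + 6.2×3050 + (z_c − 2.32 − 10.11)×3310
The z_c×3310 term appears on both sides and cancels. Collect the known terms of each column as K = Σ(ρt)_known − 3310 × (depth of known layers): K_A = 0 − 3310×0 = 0; K_B = 22898.2 − 3310×(2.32 + 10.11) = −18245.1.
Balance: K_A − x×(3310 − 2740) = K_B, so x = (K_A − K_B)/(3310 − 2740) = 18245.1/570 = 32 km.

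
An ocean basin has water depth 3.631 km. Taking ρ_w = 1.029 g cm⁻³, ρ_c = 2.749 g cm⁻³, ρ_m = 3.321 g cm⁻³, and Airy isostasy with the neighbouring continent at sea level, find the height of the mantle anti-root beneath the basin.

By Archimedes' principle applied to the lithosphere: replacing crust with seawater at the top is compensated by replacing crust with mantle at the base: d (ρ_c − ρ_w) = a (ρ_m − ρ_c).
a = d (ρ_c − ρ_w)/(ρ_m − ρ_c) = 3.631 km × 1.72/0.572 = 10.9 km.

10.9 km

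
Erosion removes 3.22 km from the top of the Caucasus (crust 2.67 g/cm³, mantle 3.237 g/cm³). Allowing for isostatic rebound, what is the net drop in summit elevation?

Rebound u = e ρ_c/ρ_m = 3.22 km × 2.67/3.237 = 2.656 km.
Net surface drop = e − u = 3.22 km − 2.656 km = e (ρ_m − ρ_c)/ρ_m = 0.564 km.

0.564 km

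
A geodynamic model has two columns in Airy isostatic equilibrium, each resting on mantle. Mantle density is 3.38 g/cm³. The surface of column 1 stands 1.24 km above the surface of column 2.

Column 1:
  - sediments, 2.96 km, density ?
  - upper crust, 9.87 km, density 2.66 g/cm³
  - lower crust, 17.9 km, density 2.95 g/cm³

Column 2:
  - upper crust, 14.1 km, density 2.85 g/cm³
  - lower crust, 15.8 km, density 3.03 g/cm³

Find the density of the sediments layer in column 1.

Take the compensation level at the base of the deeper column (depth z_c below the surface of column 1) and equate Σ ρ_i t_i down to z_c; mantle fills any gap and the z_c terms cancel.
Column 1: 2.96×ρ + 9.87×2.66 + 17.9×2.95 + (z_c − 30.73)×3.38
Column 2: 1.24×0 + 14.1×2.85 + 15.8×3.03 + (z_c − 1.24 − 29.9)×3.38
The z_c×3.38 term appears on both sides and cancels. Collect the known terms of each column as K = Σ(ρt)_known − 3.38 × (depth of known layers): K_1 = 79.0592 − 3.38×30.73 = −24.8082; K_2 = 88.059 − 3.38×(1.24 + 29.9) = −17.1942.
Balance: K_1 + 2.96×ρ = K_2, so ρ = (K_2 − K_1)/2.96 = 7.614/2.96 = 2.57 g/cm³.

2.57 g/cm³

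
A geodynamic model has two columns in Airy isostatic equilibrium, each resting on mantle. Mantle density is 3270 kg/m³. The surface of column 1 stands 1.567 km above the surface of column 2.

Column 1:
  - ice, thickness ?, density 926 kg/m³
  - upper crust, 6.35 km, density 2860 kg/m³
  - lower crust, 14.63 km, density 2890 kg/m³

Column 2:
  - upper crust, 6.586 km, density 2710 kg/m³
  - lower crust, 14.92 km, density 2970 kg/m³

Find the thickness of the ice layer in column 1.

Take the compensation level at the base of the deeper column (depth z_c below the surface of column 1) and equate Σ ρ_i t_i down to z_c; mantle fills any gap and the z_c terms cancel.
Column 1: x×926 + 6.35×2860 + 14.63×2890 + (z_c − 20.98 − x)×3270
Column 2: 1.567×0 + 6.586×2710 + 14.92×2970 + (z_c − 1.567 − 21.506)×3270
The z_c×3270 term appears on both sides and cancels. Collect the known terms of each column as K = Σ(ρt)_known − 3270 × (depth of known layers): K_1 = 60441.7 − 3270×20.98 = −8162.9; K_2 = 62160.46 − 3270×(1.567 + 21.506) = −13288.25.
Balance: K_1 − x×(3270 − 926) = K_2, so x = (K_1 − K_2)/(3270 − 926) = 5125.35/2344 = 2.19 km.

2.19 km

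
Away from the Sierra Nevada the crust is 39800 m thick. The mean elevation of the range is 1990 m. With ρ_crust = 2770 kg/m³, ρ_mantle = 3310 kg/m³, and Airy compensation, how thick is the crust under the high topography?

Root depth r = h ρ_c / (ρ_m − ρ_c) = 1990 m × 2770 / 540 = 10210 m.
Total thickness = T + h + r = 39800 m + 1990 m + 10210 m = 52000 m.

52000 m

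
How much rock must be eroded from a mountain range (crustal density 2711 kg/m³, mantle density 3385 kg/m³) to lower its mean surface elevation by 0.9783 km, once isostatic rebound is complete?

Net drop Δ = e − u = e − e ρ_c/ρ_m = e (ρ_m − ρ_c)/ρ_m.
e = Δ ρ_m/(ρ_m − ρ_c) = 0.9783 km × 3385/674 = 4.91 km.

4.91 km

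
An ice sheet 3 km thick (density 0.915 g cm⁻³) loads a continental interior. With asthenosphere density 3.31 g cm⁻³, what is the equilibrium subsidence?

0.829 km

Balancing pressure at the compensation depth: the ice load ρ_ice t is balanced by mantle displaced below, ρ_m s.
s = t ρ_ice / ρ_m = 3 km × 0.915/3.31 = 0.829 km.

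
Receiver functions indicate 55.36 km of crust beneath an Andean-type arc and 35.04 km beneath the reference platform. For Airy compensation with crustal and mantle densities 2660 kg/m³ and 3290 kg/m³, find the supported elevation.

3.89 km

Excess crust Δ = 55.36 km − 35.04 km = 20.32 km, split between elevation h and root r with h + r = Δ.
Airy balance ρ_c h = (ρ_m − ρ_c) r gives r = h ρ_c/(ρ_m − ρ_c), so h (1 + ρ_c/(ρ_m − ρ_c)) = Δ, i.e. h = Δ (ρ_m − ρ_c)/ρ_m.
h = 20.32 km × 630/3290 = 3.89 km.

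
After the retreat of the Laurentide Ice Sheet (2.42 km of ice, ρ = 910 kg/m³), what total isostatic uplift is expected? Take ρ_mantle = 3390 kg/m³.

0.65 km

Removing the load lets mantle flow back in; uplift u satisfies ρ_ice t = ρ_m u.
u = t ρ_ice/ρ_m = 2.42 km × 910/3390 = 0.65 km.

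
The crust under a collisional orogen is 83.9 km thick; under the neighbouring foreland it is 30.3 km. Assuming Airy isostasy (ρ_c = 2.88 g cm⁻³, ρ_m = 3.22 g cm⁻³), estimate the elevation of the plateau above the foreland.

Excess crust Δ = 83.9 km − 30.3 km = 53.6 km, split between elevation h and root r with h + r = Δ.
Airy balance ρ_c h = (ρ_m − ρ_c) r gives r = h ρ_c/(ρ_m − ρ_c), so h (1 + ρ_c/(ρ_m − ρ_c)) = Δ, i.e. h = Δ (ρ_m − ρ_c)/ρ_m.
h = 53.6 km × 0.34/3.22 = 5.66 km.

5.66 km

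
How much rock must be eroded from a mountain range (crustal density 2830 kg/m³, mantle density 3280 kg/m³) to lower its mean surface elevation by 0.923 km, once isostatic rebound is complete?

6.73 km

Net drop Δ = e − u = e − e ρ_c/ρ_m = e (ρ_m − ρ_c)/ρ_m.
e = Δ ρ_m/(ρ_m − ρ_c) = 0.923 km × 3280/450 = 6.73 km.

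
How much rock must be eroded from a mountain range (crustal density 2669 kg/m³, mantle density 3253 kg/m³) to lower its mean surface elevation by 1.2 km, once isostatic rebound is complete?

6.68 km

Net drop Δ = e − u = e − e ρ_c/ρ_m = e (ρ_m − ρ_c)/ρ_m.
e = Δ ρ_m/(ρ_m − ρ_c) = 1.2 km × 3253/584 = 6.68 km.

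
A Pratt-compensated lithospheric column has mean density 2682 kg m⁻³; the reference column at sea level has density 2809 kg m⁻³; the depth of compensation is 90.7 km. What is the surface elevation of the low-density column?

4.29 km

ρ_ref D = ρ (D + h) → h = D (ρ_ref − ρ)/ρ.
h = 90.7 km × (2809 − 2682)/2682 = 4.29 km.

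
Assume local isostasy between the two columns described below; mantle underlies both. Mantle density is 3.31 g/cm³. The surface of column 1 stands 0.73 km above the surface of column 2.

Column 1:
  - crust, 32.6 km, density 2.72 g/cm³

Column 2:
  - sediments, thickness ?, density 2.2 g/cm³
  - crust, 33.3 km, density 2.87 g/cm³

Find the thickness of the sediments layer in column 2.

1.95 km

Take the compensation level at the base of the deeper column (depth z_c below the surface of column 1) and equate Σ ρ_i t_i down to z_c; mantle fills any gap and the z_c terms cancel.
Column 1: 32.6×2.72 + (z_c − 32.6)×3.31
Column 2: 0.73×0 + x×2.2 + 33.3×2.87 + (z_c − 0.73 − 33.3 − x)×3.31
The z_c×3.31 term appears on both sides and cancels. Collect the known terms of each column as K = Σ(ρt)_known − 3.31 × (depth of known layers): K_1 = 88.672 − 3.31×32.6 = −19.234; K_2 = 95.571 − 3.31×(0.73 + 33.3) = −17.0683.
Balance: K_1 = K_2 − x×(3.31 − 2.2), so x = (K_2 − K_1)/(3.31 − 2.2) = 2.1657/1.11 = 1.95 km.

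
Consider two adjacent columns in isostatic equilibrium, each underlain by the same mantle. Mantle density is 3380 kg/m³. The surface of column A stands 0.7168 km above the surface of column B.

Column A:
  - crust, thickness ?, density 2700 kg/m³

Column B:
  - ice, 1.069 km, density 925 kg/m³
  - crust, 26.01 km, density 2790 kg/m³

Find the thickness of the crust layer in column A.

30 km

Take the compensation level at the base of the deeper column (depth z_c below the surface of column A) and equate Σ ρ_i t_i down to z_c; mantle fills any gap and the z_c terms cancel.
Column A: x×2700 + (z_c − 0 − x)×3380
Column B: 0.7168×0 + 1.069×925 + 26.01×2790 + (z_c − 0.7168 − 27.079)×3380
The z_c×3380 term appears on both sides and cancels. Collect the known terms of each column as K = Σ(ρt)_known − 3380 × (depth of known layers): K_A = 0 − 3380×0 = 0; K_B = 73556.725 − 3380×(0.7168 + 27.079) = −20393.079.
Balance: K_A − x×(3380 − 2700) = K_B, so x = (K_A − K_B)/(3380 − 2700) = 20393.1/680 = 30 km.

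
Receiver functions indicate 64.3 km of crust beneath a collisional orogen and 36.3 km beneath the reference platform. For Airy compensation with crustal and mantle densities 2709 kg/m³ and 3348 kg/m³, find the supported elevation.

Excess crust Δ = 64.3 km − 36.3 km = 28 km, split between elevation h and root r with h + r = Δ.
Airy balance ρ_c h = (ρ_m − ρ_c) r gives r = h ρ_c/(ρ_m − ρ_c), so h (1 + ρ_c/(ρ_m − ρ_c)) = Δ, i.e. h = Δ (ρ_m − ρ_c)/ρ_m.
h = 28 km × 639/3348 = 5.34 km.

5.34 km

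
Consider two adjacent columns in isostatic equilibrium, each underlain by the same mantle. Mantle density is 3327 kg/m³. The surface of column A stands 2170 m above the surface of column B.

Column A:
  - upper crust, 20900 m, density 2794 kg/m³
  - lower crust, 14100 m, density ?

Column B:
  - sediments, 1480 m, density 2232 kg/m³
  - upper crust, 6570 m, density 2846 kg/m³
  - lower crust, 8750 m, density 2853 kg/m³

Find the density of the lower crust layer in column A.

Take the compensation level at the base of the deeper column (depth z_c below the surface of column A) and equate Σ ρ_i t_i down to z_c; mantle fills any gap and the z_c terms cancel.
Column A: 20900×2794 + 14100×ρ + (z_c − 35000)×3327
Column B: 2170×0 + 1480×2232 + 6570×2846 + 8750×2853 + (z_c − 2170 − 16800)×3327
The z_c×3327 term appears on both sides and cancels. Collect the known terms of each column as K = Σ(ρt)_known − 3327 × (depth of known layers): K_A = 58394600 − 3327×35000 = −58050400; K_B = 46965330 − 3327×(2170 + 16800) = −16147860.
Balance: K_A + 14100×ρ = K_B, so ρ = (K_B − K_A)/14100 = 41902500/14100 = 2970 kg/m³.

2970 kg/m³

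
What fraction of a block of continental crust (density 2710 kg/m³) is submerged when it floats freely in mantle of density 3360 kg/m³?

80.7%

Submerged fraction = ρ_obj/ρ_fluid = 2710/3360 = 80.7%.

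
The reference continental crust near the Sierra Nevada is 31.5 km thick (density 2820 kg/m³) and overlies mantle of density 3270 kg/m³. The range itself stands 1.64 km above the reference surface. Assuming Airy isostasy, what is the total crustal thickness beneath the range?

43.4 km

Root depth r = h ρ_c / (ρ_m − ρ_c) = 1.64 km × 2820 / 450 = 10.28 km.
Total thickness = T + h + r = 31.5 km + 1.64 km + 10.28 km = 43.4 km.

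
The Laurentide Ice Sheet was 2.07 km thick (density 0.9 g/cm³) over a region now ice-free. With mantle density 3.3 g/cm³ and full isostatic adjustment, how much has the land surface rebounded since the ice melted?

Removing the load lets mantle flow back in; uplift u satisfies ρ_ice t = ρ_m u.
u = t ρ_ice/ρ_m = 2.07 km × 0.9/3.3 = 0.565 km.

0.565 km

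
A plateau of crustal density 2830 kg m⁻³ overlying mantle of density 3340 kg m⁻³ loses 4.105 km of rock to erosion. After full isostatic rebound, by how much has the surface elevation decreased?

Rebound u = e ρ_c/ρ_m = 4.105 km × 2830/3340 = 3.478 km.
Net surface drop = e − u = 4.105 km − 3.478 km = e (ρ_m − ρ_c)/ρ_m = 0.627 km.

0.627 km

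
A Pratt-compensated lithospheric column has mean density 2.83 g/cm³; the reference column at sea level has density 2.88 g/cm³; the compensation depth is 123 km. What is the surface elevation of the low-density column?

2.17 km

ρ_ref D = ρ (D + h) → h = D (ρ_ref − ρ)/ρ.
h = 123 km × (2.88 − 2.83)/2.83 = 2.17 km.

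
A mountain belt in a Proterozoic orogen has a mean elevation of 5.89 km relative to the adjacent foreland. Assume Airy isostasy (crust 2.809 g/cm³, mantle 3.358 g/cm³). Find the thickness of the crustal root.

30.1 km

Balancing pressure at the compensation depth: the weight of the topography is balanced by the buoyancy of the root, ρ_c h = (ρ_m − ρ_c) r.
r = h · ρ_c / (ρ_m − ρ_c) = 5.89 km × 2.809 / (3.358 − 2.809) = 30.1 km.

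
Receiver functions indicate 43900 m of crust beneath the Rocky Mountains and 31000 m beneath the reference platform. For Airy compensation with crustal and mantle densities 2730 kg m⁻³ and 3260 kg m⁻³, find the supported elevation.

Excess crust Δ = 43900 m − 31000 m = 12900 m, split between elevation h and root r with h + r = Δ.
Airy balance ρ_c h = (ρ_m − ρ_c) r gives r = h ρ_c/(ρ_m − ρ_c), so h (1 + ρ_c/(ρ_m − ρ_c)) = Δ, i.e. h = Δ (ρ_m − ρ_c)/ρ_m.
h = 12900 m × 530/3260 = 2100 m.

2100 m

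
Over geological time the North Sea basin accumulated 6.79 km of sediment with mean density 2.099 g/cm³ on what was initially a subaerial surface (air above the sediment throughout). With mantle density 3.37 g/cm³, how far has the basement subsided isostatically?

Subaerial load: s = t ρ_sed / ρ_m = 6.79 km × 2.099/3.37 = 4.23 km.

4.23 km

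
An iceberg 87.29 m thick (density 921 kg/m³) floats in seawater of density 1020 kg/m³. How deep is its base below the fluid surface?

Draft d = t ρ_obj/ρ_fluid = 87.29 m × 921/1020 = 78.8 m.

78.8 m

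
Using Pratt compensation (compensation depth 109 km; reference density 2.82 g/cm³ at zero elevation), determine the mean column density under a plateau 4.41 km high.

2.71 g/cm³

Pratt balance: ρ_ref D = ρ (D + h).
ρ = ρ_ref D/(D + h) = 2.82 × 109 km/(109 km + 4.41 km) = 2.71 g/cm³.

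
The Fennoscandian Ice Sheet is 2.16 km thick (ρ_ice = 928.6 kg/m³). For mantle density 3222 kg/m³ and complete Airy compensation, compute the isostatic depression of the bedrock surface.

0.623 km

Equating mass per unit area of the two columns: the ice load ρ_ice t is balanced by mantle displaced below, ρ_m s.
s = t ρ_ice / ρ_m = 2.16 km × 928.6/3222 = 0.623 km.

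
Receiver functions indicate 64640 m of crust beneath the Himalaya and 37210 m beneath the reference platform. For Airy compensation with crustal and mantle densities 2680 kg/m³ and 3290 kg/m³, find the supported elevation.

Excess crust Δ = 64640 m − 37210 m = 27430 m, split between elevation h and root r with h + r = Δ.
Airy balance ρ_c h = (ρ_m − ρ_c) r gives r = h ρ_c/(ρ_m − ρ_c), so h (1 + ρ_c/(ρ_m − ρ_c)) = Δ, i.e. h = Δ (ρ_m − ρ_c)/ρ_m.
h = 27430 m × 610/3290 = 5090 m.

5090 m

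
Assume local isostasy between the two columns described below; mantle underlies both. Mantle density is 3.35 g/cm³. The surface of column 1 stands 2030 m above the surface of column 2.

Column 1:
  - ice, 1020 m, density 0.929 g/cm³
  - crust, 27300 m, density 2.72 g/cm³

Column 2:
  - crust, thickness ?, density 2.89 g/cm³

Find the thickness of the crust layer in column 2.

28000 m

Take the compensation level at the base of the deeper column (depth z_c below the surface of column 1) and equate Σ ρ_i t_i down to z_c; mantle fills any gap and the z_c terms cancel.
Column 1: 1020×0.929 + 27300×2.72 + (z_c − 28320)×3.35
Column 2: 2030×0 + x×2.89 + (z_c − 2030 − 0 − x)×3.35
The z_c×3.35 term appears on both sides and cancels. Collect the known terms of each column as K = Σ(ρt)_known − 3.35 × (depth of known layers): K_1 = 75203.58 − 3.35×28320 = −19668.42; K_2 = 0 − 3.35×(2030 + 0) = −6800.5.
Balance: K_1 = K_2 − x×(3.35 − 2.89), so x = (K_2 − K_1)/(3.35 − 2.89) = 12867.9/0.46 = 28000 m.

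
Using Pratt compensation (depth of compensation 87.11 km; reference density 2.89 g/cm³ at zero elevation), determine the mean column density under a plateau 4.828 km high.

2.74 g/cm³

Pratt balance: ρ_ref D = ρ (D + h).
ρ = ρ_ref D/(D + h) = 2.89 × 87.11 km/(87.11 km + 4.828 km) = 2.74 g/cm³.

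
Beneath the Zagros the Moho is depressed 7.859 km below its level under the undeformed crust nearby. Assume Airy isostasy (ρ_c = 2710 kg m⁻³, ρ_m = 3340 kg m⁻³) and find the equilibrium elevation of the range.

1.83 km

By Archimedes' principle applied to the lithosphere: ρ_c h = (ρ_m − ρ_c) r.
h = r (ρ_m − ρ_c) / ρ_c = 7.859 km × (3340 − 2710) / 2710 = 1.83 km.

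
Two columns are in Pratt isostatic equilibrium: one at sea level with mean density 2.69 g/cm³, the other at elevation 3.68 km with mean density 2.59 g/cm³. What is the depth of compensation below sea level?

ρ_ref D = ρ (D + h) → D (ρ_ref − ρ) = ρ h.
D = ρ h/(ρ_ref − ρ) = 2.59 × 3.68 km/(2.69 − 2.59) = 95.3 km.

95.3 km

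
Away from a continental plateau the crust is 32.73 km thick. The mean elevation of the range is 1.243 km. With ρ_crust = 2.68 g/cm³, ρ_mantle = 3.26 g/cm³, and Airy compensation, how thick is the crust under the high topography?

39.7 km

Root depth r = h ρ_c / (ρ_m − ρ_c) = 1.243 km × 2.68 / 0.58 = 5.744 km.
Total thickness = T + h + r = 32.73 km + 1.243 km + 5.744 km = 39.7 km.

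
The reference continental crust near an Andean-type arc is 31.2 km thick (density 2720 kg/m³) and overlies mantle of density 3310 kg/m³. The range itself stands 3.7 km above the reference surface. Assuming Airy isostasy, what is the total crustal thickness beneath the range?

Root depth r = h ρ_c / (ρ_m − ρ_c) = 3.7 km × 2720 / 590 = 17.06 km.
Total thickness = T + h + r = 31.2 km + 3.7 km + 17.06 km = 52 km.

52 km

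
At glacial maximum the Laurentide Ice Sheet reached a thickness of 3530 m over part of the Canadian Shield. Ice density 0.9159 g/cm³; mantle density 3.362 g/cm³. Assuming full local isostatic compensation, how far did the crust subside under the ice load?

Isostatic balance requires: the ice load ρ_ice t is balanced by mantle displaced below, ρ_m s.
s = t ρ_ice / ρ_m = 3530 m × 0.9159/3.362 = 962 m.

962 m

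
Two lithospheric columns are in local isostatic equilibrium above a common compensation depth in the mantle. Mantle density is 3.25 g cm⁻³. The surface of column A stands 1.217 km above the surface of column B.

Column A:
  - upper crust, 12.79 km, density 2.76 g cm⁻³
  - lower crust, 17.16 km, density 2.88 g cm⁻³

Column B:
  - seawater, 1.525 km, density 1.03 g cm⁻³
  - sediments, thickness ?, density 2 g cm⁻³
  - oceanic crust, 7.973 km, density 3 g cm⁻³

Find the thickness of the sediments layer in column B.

2.63 km

Take the compensation level at the base of the deeper column (depth z_c below the surface of column A) and equate Σ ρ_i t_i down to z_c; mantle fills any gap and the z_c terms cancel.
Column A: 12.79×2.76 + 17.16×2.88 + (z_c − 29.95)×3.25
Column B: 1.217×0 + 1.525×1.03 + x×2 + 7.973×3 + (z_c − 1.217 − 9.498 − x)×3.25
The z_c×3.25 term appears on both sides and cancels. Collect the known terms of each column as K = Σ(ρt)_known − 3.25 × (depth of known layers): K_A = 84.7212 − 3.25×29.95 = −12.6163; K_B = 25.48975 − 3.25×(1.217 + 9.498) = −9.334.
Balance: K_A = K_B − x×(3.25 − 2), so x = (K_B − K_A)/(3.25 − 2) = 3.2823/1.25 = 2.63 km.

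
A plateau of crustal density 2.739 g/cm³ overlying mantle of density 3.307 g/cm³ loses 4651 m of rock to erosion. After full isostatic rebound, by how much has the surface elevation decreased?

Rebound u = e ρ_c/ρ_m = 4651 m × 2.739/3.307 = 3852 m.
Net surface drop = e − u = 4651 m − 3852 m = e (ρ_m − ρ_c)/ρ_m = 799 m.

799 m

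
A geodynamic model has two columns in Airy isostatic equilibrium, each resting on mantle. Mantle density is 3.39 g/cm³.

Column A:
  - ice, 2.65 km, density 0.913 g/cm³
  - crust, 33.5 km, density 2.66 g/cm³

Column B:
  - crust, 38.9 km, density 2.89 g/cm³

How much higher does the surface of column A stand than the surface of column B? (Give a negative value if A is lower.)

For any compensation level in the mantle, the mantle terms cancel and isostasy reduces to e = (Σt_A − Σt_B) − (Σ(ρt)_A − Σ(ρt)_B) / ρ_m.
Σt_A = 36.15 km; Σt_B = 38.9 km; Σ(ρt)_A = 91.52945; Σ(ρt)_B = 112.421 (in km·g/cm³).
e = (36.15 − 38.9) − (91.52945 − 112.421) / 3.39 = 3.41 km.

3.41 km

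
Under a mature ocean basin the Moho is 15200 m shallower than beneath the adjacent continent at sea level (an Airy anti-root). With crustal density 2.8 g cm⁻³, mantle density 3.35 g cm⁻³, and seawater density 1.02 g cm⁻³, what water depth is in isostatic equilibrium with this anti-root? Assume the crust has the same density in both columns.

Replacing a thickness d of crust by seawater at the top must be balanced by replacing crust with mantle at the base: d (ρ_c − ρ_w) = a (ρ_m − ρ_c).
d = a (ρ_m − ρ_c)/(ρ_c − ρ_w) = 15200 m × 0.55/1.78 = 4700 m.

4700 m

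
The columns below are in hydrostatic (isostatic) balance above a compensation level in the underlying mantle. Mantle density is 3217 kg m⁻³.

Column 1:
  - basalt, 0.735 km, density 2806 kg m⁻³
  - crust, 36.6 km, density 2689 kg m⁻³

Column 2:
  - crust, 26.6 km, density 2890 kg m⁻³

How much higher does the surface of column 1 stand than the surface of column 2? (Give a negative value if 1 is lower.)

3.4 km

For any compensation level in the mantle, the mantle terms cancel and isostasy reduces to e = (Σt_1 − Σt_2) − (Σ(ρt)_1 − Σ(ρt)_2) / ρ_m.
Σt_1 = 37.335 km; Σt_2 = 26.6 km; Σ(ρt)_1 = 100479.81; Σ(ρt)_2 = 76874 (in km·kg m⁻³).
e = (37.335 − 26.6) − (100479.81 − 76874) / 3217 = 3.4 km.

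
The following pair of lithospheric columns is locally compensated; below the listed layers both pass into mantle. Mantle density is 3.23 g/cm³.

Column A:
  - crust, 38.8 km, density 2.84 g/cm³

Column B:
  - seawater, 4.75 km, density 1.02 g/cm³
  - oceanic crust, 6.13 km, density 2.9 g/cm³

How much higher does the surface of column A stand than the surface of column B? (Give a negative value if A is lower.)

0.809 km

For any compensation level in the mantle, the mantle terms cancel and isostasy reduces to e = (Σt_A − Σt_B) − (Σ(ρt)_A − Σ(ρt)_B) / ρ_m.
Σt_A = 38.8 km; Σt_B = 10.88 km; Σ(ρt)_A = 110.192; Σ(ρt)_B = 22.622 (in km·g/cm³).
e = (38.8 − 10.88) − (110.192 − 22.622) / 3.23 = 0.809 km.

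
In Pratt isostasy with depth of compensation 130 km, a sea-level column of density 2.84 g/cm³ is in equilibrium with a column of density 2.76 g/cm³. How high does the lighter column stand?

3.77 km

ρ_ref D = ρ (D + h) → h = D (ρ_ref − ρ)/ρ.
h = 130 km × (2.84 − 2.76)/2.76 = 3.77 km.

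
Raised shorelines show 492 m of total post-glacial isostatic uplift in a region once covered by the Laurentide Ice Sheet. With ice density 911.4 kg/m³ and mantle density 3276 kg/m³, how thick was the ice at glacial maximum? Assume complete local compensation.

1770 m

u = t ρ_ice/ρ_m → t = u ρ_m/ρ_ice = 492 m × 3276/911.4 = 1770 m.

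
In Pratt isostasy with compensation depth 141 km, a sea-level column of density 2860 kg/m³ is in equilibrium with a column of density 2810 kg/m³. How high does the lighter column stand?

ρ_ref D = ρ (D + h) → h = D (ρ_ref − ρ)/ρ.
h = 141 km × (2860 − 2810)/2810 = 2.51 km.

2.51 km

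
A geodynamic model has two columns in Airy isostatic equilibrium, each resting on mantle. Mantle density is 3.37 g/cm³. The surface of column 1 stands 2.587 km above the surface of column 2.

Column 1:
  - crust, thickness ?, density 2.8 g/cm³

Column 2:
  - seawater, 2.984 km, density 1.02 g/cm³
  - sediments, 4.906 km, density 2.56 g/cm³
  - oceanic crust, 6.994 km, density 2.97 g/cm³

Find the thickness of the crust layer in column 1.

39.5 km

Take the compensation level at the base of the deeper column (depth z_c below the surface of column 1) and equate Σ ρ_i t_i down to z_c; mantle fills any gap and the z_c terms cancel.
Column 1: x×2.8 + (z_c − 0 − x)×3.37
Column 2: 2.587×0 + 2.984×1.02 + 4.906×2.56 + 6.994×2.97 + (z_c − 2.587 − 14.884)×3.37
The z_c×3.37 term appears on both sides and cancels. Collect the known terms of each column as K = Σ(ρt)_known − 3.37 × (depth of known layers): K_1 = 0 − 3.37×0 = 0; K_2 = 36.37522 − 3.37×(2.587 + 14.884) = −22.50205.
Balance: K_1 − x×(3.37 − 2.8) = K_2, so x = (K_1 − K_2)/(3.37 − 2.8) = 22.5021/0.57 = 39.5 km.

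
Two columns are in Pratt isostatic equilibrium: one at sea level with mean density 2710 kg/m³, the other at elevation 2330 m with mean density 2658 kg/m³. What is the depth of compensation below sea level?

119000 m

ρ_ref D = ρ (D + h) → D (ρ_ref − ρ) = ρ h.
D = ρ h/(ρ_ref − ρ) = 2658 × 2330 m/(2710 − 2658) = 119000 m.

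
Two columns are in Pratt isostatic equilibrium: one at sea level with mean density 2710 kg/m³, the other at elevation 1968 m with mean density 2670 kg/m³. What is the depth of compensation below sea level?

131000 m

ρ_ref D = ρ (D + h) → D (ρ_ref − ρ) = ρ h.
D = ρ h/(ρ_ref − ρ) = 2670 × 1968 m/(2710 − 2670) = 131000 m.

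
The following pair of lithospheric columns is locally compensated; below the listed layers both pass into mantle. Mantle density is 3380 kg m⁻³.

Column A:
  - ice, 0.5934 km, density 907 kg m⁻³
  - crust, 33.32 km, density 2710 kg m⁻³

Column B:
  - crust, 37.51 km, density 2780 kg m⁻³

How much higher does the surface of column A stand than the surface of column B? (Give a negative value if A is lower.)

For any compensation level in the mantle, the mantle terms cancel and isostasy reduces to e = (Σt_A − Σt_B) − (Σ(ρt)_A − Σ(ρt)_B) / ρ_m.
Σt_A = 33.9134 km; Σt_B = 37.51 km; Σ(ρt)_A = 90835.4138; Σ(ρt)_B = 104277.8 (in km·kg m⁻³).
e = (33.9134 − 37.51) − (90835.4138 − 104277.8) / 3380 = 0.38 km.

0.38 km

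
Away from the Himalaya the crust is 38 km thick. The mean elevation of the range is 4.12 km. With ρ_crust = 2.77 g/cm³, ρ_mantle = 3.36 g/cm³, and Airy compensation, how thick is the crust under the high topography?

61.5 km

Root depth r = h ρ_c / (ρ_m − ρ_c) = 4.12 km × 2.77 / 0.59 = 19.34 km.
Total thickness = T + h + r = 38 km + 4.12 km + 19.34 km = 61.5 km.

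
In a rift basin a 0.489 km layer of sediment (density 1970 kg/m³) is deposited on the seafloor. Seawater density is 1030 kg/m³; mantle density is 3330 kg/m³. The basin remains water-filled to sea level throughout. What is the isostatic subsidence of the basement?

Submarine loading: the sediment displaces seawater, and the subsidence is in turn flooded, so s (ρ_m − ρ_w) = t (ρ_sed − ρ_w).
s = 0.489 km × (1970 − 1030) / (3330 − 1030) = 0.2 km.

0.2 km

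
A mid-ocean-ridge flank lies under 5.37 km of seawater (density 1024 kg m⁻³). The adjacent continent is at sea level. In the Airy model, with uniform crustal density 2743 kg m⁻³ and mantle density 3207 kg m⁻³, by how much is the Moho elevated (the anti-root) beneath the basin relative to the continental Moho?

19.9 km

For local isostatic compensation: replacing crust with seawater at the top is compensated by replacing crust with mantle at the base: d (ρ_c − ρ_w) = a (ρ_m − ρ_c).
a = d (ρ_c − ρ_w)/(ρ_m − ρ_c) = 5.37 km × 1719/464 = 19.9 km.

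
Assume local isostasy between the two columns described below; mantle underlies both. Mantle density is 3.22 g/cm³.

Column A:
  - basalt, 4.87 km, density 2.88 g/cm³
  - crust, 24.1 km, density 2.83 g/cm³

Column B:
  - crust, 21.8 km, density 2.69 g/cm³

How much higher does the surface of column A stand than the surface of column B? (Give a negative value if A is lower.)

−0.155 km

For any compensation level in the mantle, the mantle terms cancel and isostasy reduces to e = (Σt_A − Σt_B) − (Σ(ρt)_A − Σ(ρt)_B) / ρ_m.
Σt_A = 28.97 km; Σt_B = 21.8 km; Σ(ρt)_A = 82.2286; Σ(ρt)_B = 58.642 (in km·g/cm³).
e = (28.97 − 21.8) − (82.2286 − 58.642) / 3.22 = −0.155 km.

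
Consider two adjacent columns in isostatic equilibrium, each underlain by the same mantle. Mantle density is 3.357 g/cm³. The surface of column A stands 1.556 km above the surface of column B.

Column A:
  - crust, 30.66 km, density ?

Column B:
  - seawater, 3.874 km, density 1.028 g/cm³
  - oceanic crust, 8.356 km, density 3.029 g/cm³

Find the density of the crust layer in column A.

2.8 g/cm³

Take the compensation level at the base of the deeper column (depth z_c below the surface of column A) and equate Σ ρ_i t_i down to z_c; mantle fills any gap and the z_c terms cancel.
Column A: 30.66×ρ + (z_c − 30.66)×3.357
Column B: 1.556×0 + 3.874×1.028 + 8.356×3.029 + (z_c − 1.556 − 12.23)×3.357
The z_c×3.357 term appears on both sides and cancels. Collect the known terms of each column as K = Σ(ρt)_known − 3.357 × (depth of known layers): K_A = 0 − 3.357×30.66 = −102.92562; K_B = 29.292796 − 3.357×(1.556 + 12.23) = −16.986806.
Balance: K_A + 30.66×ρ = K_B, so ρ = (K_B − K_A)/30.66 = 85.9388/30.66 = 2.8 g/cm³.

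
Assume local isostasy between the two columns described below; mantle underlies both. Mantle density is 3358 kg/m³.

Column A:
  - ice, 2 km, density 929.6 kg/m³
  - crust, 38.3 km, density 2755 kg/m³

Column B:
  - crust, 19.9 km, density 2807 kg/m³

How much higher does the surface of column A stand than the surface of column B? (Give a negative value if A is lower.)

For any compensation level in the mantle, the mantle terms cancel and isostasy reduces to e = (Σt_A − Σt_B) − (Σ(ρt)_A − Σ(ρt)_B) / ρ_m.
Σt_A = 40.3 km; Σt_B = 19.9 km; Σ(ρt)_A = 107375.7; Σ(ρt)_B = 55859.3 (in km·kg/m³).
e = (40.3 − 19.9) − (107375.7 − 55859.3) / 3358 = 5.06 km.

5.06 km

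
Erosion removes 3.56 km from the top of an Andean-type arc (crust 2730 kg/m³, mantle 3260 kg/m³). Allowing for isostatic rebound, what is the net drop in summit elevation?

Rebound u = e ρ_c/ρ_m = 3.56 km × 2730/3260 = 2.981 km.
Net surface drop = e − u = 3.56 km − 2.981 km = e (ρ_m − ρ_c)/ρ_m = 0.579 km.

0.579 km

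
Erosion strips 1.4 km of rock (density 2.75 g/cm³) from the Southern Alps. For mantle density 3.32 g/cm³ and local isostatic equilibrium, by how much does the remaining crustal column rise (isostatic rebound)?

Unloading: uplift u = e ρ_c/ρ_m = 1.4 km × 2.75/3.32 = 1.16 km.

1.16 km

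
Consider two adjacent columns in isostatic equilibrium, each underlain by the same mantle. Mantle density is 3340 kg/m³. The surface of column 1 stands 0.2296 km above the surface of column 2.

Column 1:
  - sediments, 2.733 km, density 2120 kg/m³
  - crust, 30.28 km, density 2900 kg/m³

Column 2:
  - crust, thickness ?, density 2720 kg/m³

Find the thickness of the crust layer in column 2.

25.6 km

Take the compensation level at the base of the deeper column (depth z_c below the surface of column 1) and equate Σ ρ_i t_i down to z_c; mantle fills any gap and the z_c terms cancel.
Column 1: 2.733×2120 + 30.28×2900 + (z_c − 33.013)×3340
Column 2: 0.2296×0 + x×2720 + (z_c − 0.2296 − 0 − x)×3340
The z_c×3340 term appears on both sides and cancels. Collect the known terms of each column as K = Σ(ρt)_known − 3340 × (depth of known layers): K_1 = 93605.96 − 3340×33.013 = −16657.46; K_2 = 0 − 3340×(0.2296 + 0) = −766.864.
Balance: K_1 = K_2 − x×(3340 − 2720), so x = (K_2 − K_1)/(3340 − 2720) = 15890.6/620 = 25.6 km.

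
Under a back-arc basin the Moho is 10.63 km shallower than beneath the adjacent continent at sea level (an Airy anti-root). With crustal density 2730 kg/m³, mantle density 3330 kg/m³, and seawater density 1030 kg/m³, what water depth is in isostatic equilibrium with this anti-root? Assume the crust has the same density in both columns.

3.75 km

Replacing a thickness d of crust by seawater at the top must be balanced by replacing crust with mantle at the base: d (ρ_c − ρ_w) = a (ρ_m − ρ_c).
d = a (ρ_m − ρ_c)/(ρ_c − ρ_w) = 10.63 km × 600/1700 = 3.75 km.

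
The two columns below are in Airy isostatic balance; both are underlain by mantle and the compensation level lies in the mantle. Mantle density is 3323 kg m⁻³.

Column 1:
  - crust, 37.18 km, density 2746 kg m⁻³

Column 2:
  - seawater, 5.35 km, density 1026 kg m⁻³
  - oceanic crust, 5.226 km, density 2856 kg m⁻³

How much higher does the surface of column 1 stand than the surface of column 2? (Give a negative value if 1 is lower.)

2.02 km

For any compensation level in the mantle, the mantle terms cancel and isostasy reduces to e = (Σt_1 − Σt_2) − (Σ(ρt)_1 − Σ(ρt)_2) / ρ_m.
Σt_1 = 37.18 km; Σt_2 = 10.576 km; Σ(ρt)_1 = 102096.28; Σ(ρt)_2 = 20414.556 (in km·kg m⁻³).
e = (37.18 − 10.576) − (102096.28 − 20414.556) / 3323 = 2.02 km.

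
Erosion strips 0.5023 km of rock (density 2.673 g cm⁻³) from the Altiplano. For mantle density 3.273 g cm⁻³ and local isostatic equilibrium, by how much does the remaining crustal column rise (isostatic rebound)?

Unloading: uplift u = e ρ_c/ρ_m = 0.5023 km × 2.673/3.273 = 0.41 km.

0.41 km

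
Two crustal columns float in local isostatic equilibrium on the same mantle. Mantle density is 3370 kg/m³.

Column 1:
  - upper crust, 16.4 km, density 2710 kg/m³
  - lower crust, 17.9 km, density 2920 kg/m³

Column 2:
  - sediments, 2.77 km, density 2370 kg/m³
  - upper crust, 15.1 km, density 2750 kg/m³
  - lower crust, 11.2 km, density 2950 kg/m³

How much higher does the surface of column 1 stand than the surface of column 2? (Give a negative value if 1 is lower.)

0.606 km

For any compensation level in the mantle, the mantle terms cancel and isostasy reduces to e = (Σt_1 − Σt_2) − (Σ(ρt)_1 − Σ(ρt)_2) / ρ_m.
Σt_1 = 34.3 km; Σt_2 = 29.07 km; Σ(ρt)_1 = 96712; Σ(ρt)_2 = 81129.9 (in km·kg/m³).
e = (34.3 − 29.07) − (96712 − 81129.9) / 3370 = 0.606 km.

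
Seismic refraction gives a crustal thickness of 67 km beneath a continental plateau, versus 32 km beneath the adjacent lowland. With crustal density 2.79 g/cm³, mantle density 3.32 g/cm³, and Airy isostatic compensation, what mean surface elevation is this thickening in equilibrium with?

5.59 km

Excess crust Δ = 67 km − 32 km = 35 km, split between elevation h and root r with h + r = Δ.
Airy balance ρ_c h = (ρ_m − ρ_c) r gives r = h ρ_c/(ρ_m − ρ_c), so h (1 + ρ_c/(ρ_m − ρ_c)) = Δ, i.e. h = Δ (ρ_m − ρ_c)/ρ_m.
h = 35 km × 0.53/3.32 = 5.59 km.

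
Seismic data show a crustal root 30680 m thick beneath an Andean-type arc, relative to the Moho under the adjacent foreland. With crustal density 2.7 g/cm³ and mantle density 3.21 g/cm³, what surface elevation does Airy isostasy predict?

5800 m

By Archimedes' principle applied to the lithosphere: ρ_c h = (ρ_m − ρ_c) r.
h = r (ρ_m − ρ_c) / ρ_c = 30680 m × (3.21 − 2.7) / 2.7 = 5800 m.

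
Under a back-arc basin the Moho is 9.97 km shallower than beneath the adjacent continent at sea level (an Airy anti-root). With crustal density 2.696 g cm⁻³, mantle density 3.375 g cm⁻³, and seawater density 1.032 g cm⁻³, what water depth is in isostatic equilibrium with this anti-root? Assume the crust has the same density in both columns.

4.07 km

Replacing a thickness d of crust by seawater at the top must be balanced by replacing crust with mantle at the base: d (ρ_c − ρ_w) = a (ρ_m − ρ_c).
d = a (ρ_m − ρ_c)/(ρ_c − ρ_w) = 9.97 km × 0.679/1.664 = 4.07 km.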